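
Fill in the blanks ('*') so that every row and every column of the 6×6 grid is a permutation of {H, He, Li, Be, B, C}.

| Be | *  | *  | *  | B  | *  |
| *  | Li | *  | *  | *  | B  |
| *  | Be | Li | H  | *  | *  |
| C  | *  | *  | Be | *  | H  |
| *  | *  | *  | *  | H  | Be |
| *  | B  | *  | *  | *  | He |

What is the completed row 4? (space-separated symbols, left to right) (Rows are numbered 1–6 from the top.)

(r3,c6) = C
(r4,c2) = He
(r4,c3) = B
(r4,c5) = Li

C He B Be Li H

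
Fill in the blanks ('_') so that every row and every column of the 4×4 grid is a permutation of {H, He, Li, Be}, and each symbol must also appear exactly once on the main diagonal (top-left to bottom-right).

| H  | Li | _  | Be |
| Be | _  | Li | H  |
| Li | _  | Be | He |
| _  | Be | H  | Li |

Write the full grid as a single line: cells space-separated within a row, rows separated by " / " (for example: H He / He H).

H Li He Be / Be He Li H / Li H Be He / He Be H Li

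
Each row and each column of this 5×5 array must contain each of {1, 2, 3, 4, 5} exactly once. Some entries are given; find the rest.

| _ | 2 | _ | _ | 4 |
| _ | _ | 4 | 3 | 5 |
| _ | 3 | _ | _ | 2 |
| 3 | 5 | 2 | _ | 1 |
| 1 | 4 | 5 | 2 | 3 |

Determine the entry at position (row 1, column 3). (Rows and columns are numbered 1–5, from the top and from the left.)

3

(r1,c1) = 5
(r1,c4) = 1
(r2,c1) = 2
(r2,c2) = 1
(r3,c1) = 4
(r3,c3) = 1
(r3,c4) = 5
(r4,c4) = 4
(r1,c3) = 3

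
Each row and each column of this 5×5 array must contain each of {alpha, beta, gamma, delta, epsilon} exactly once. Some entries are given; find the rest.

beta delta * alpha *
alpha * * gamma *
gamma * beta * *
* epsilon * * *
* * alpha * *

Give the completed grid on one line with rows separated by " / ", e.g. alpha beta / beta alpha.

beta delta epsilon alpha gamma / alpha beta delta gamma epsilon / gamma alpha beta epsilon delta / delta epsilon gamma beta alpha / epsilon gamma alpha delta beta

row 2 has {alpha,gamma}; column 2 has {delta,epsilon} — only beta is left for (r2,c2).
row 3 has {beta,gamma}; column 2 has {beta,delta,epsilon} — only alpha is left for (r3,c2).
row 4 has {epsilon}; column 1 has {alpha,beta,gamma} — only delta is left for (r4,c1).
row 4 has {delta,epsilon}; column 3 has {alpha,beta} — only gamma is left for (r4,c3).
row 4 has {gamma,delta,epsilon}; column 4 has {alpha,gamma} — only beta is left for (r4,c4).
row 4 has {beta,gamma,delta,epsilon}; column 5 is empty so far — only alpha is left for (r4,c5).
row 5 has {alpha}; column 1 has {alpha,beta,gamma,delta} — only epsilon is left for (r5,c1).
row 5 has {alpha,epsilon}; column 2 has {alpha,beta,delta,epsilon} — only gamma is left for (r5,c2).
row 5 has {alpha,gamma,epsilon}; column 4 has {alpha,beta,gamma} — only delta is left for (r5,c4).
row 5 has {alpha,gamma,delta,epsilon}; column 5 has {alpha} — only beta is left for (r5,c5).
row 1 has {alpha,beta,delta}; column 3 has {alpha,beta,gamma} — only epsilon is left for (r1,c3).
row 1 has {alpha,beta,delta,epsilon}; column 5 has {alpha,beta} — only gamma is left for (r1,c5).
row 2 has {alpha,beta,gamma}; column 3 has {alpha,beta,gamma,epsilon} — only delta is left for (r2,c3).
row 2 has {alpha,beta,gamma,delta}; column 5 has {alpha,beta,gamma} — only epsilon is left for (r2,c5).
row 3 has {alpha,beta,gamma}; column 4 has {alpha,beta,gamma,delta} — only epsilon is left for (r3,c4).
row 3 has {alpha,beta,gamma,epsilon}; column 5 has {alpha,beta,gamma,epsilon} — only delta is left for (r3,c5).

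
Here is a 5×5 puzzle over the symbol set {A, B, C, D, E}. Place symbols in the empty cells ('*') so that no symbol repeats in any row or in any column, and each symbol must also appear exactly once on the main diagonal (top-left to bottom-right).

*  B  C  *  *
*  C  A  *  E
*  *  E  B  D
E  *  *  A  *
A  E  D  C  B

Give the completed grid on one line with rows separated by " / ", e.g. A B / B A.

D B C E A / B C A D E / C A E B D / E D B A C / A E D C B

(r1,c1) = D
(r1,c4) = E
(r1,c5) = A
(r2,c1) = B
(r2,c4) = D
(r3,c1) = C
(r3,c2) = A
(r4,c2) = D
(r4,c3) = B
(r4,c5) = C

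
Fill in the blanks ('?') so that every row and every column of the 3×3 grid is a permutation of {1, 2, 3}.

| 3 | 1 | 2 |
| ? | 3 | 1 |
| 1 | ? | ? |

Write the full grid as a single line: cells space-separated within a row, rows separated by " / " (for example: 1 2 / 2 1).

3 1 2 / 2 3 1 / 1 2 3

At row 2, column 1: row 2 has {1,3}; column 1 has {1,3}; that leaves 2.
At row 3, column 2: row 3 has {1}; column 2 has {1,3}; that leaves 2.
At row 3, column 3: row 3 has {1,2}; column 3 has {1,2}; that leaves 3.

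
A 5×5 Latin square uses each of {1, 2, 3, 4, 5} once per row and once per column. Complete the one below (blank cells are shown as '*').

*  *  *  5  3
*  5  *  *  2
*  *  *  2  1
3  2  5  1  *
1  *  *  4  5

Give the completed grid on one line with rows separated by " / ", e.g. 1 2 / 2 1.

2 1 4 5 3 / 4 5 1 3 2 / 5 4 3 2 1 / 3 2 5 1 4 / 1 3 2 4 5

Cell (r2,c1): row 2 has {2,5}; column 1 has {1,3} → 4.
Cell (r2,c4): row 2 has {2,4,5}; column 4 has {1,2,4,5} → 3.
Cell (r3,c1): row 3 has {1,2}; column 1 has {1,3,4} → 5.
Cell (r4,c5): row 4 has {1,2,3,5}; column 5 has {1,2,3,5} → 4.
Cell (r5,c2): row 5 has {1,4,5}; column 2 has {2,5} → 3.
Cell (r5,c3): row 5 has {1,3,4,5}; column 3 has {5} → 2.
Cell (r1,c1): row 1 has {3,5}; column 1 has {1,3,4,5} → 2.
Cell (r2,c3): row 2 has {2,3,4,5}; column 3 has {2,5} → 1.
Cell (r3,c2): row 3 has {1,2,5}; column 2 has {2,3,5} → 4.
Cell (r3,c3): row 3 has {1,2,4,5}; column 3 has {1,2,5} → 3.
Cell (r1,c2): row 1 has {2,3,5}; column 2 has {2,3,4,5} → 1.
Cell (r1,c3): row 1 has {1,2,3,5}; column 3 has {1,2,3,5} → 4.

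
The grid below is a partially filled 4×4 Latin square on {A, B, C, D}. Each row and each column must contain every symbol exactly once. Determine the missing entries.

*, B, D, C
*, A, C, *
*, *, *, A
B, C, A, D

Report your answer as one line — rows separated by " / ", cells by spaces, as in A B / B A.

A B D C / D A C B / C D B A / B C A D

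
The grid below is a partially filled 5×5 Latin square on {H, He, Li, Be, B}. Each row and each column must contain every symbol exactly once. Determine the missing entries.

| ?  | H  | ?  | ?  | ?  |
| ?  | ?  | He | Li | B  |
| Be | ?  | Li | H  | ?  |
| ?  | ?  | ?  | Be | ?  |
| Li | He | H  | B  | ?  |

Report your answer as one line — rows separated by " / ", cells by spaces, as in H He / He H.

B H Be He Li / H Be He Li B / Be B Li H He / He Li B Be H / Li He H B Be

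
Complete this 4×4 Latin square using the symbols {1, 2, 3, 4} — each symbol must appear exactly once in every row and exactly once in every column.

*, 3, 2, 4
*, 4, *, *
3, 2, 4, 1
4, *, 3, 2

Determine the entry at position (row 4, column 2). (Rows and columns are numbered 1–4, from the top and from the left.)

(r1,c1) = 1
(r2,c1) = 2
(r2,c3) = 1
(r2,c4) = 3
(r4,c2) = 1

1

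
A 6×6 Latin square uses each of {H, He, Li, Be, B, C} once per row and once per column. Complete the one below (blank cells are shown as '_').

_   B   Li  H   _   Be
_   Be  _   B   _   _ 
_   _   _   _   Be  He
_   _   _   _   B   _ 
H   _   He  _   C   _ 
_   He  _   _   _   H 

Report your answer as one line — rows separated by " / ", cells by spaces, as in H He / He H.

(r1,c5) = He
(r5,c2) = Li
(r5,c4) = Be
(r5,c6) = B
(r6,c5) = Li
(r1,c1) = C
(r2,c5) = H
(r6,c4) = C
(r2,c3) = C
(r2,c6) = Li
(r3,c4) = Li
(r4,c4) = He
(r4,c6) = C
(r2,c1) = He
(r3,c1) = B
(r3,c3) = H
(r4,c2) = H
(r4,c3) = Be
(r6,c1) = Be
(r6,c3) = B
(r3,c2) = C
(r4,c1) = Li

C B Li H He Be / He Be C B H Li / B C H Li Be He / Li H Be He B C / H Li He Be C B / Be He B C Li H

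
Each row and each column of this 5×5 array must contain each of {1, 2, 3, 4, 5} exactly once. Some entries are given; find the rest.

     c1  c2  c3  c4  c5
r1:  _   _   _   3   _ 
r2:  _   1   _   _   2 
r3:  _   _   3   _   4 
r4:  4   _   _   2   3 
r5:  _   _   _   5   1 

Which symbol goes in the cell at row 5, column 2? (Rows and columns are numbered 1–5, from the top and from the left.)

3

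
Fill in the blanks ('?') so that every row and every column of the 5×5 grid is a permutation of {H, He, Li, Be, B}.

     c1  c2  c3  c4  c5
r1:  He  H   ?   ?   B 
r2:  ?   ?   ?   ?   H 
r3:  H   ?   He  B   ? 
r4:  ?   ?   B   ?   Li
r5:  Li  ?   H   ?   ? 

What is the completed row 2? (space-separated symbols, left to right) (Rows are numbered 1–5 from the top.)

B Be Li He H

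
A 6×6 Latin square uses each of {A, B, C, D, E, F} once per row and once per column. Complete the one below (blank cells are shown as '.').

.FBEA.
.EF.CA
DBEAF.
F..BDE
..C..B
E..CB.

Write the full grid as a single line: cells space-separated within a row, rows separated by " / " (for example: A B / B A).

C F B E A D / B E F D C A / D B E A F C / F C A B D E / A D C F E B / E A D C B F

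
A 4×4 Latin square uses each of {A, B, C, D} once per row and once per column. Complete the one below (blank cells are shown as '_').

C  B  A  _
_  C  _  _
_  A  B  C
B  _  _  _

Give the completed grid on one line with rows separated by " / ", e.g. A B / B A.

C B A D / A C D B / D A B C / B D C A

(r1,c4) = D
(r2,c3) = D
(r3,c1) = D
(r4,c2) = D
(r4,c3) = C
(r4,c4) = A
(r2,c1) = A
(r2,c4) = B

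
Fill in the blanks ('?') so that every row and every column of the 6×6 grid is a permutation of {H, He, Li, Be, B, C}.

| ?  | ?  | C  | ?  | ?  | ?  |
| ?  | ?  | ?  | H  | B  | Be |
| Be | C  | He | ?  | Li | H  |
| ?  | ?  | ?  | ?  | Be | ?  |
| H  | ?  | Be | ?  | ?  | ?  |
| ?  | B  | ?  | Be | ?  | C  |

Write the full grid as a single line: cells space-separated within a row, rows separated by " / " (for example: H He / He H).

Cell (r2,c3): row 2 has {H,Be,B}; column 3 has {He,Be,C} → Li.
Cell (r3,c4): row 3 has {H,He,Li,Be,C}; column 4 has {H,Be} → B.
Cell (r6,c3): row 6 has {Be,B,C}; column 3 has {He,Li,Be,C} → H.
Cell (r6,c5): row 6 has {H,Be,B,C}; column 5 has {Li,Be,B} → He.
Cell (r1,c5): row 1 has {C}; column 5 has {He,Li,Be,B} → H.
Cell (r2,c2): row 2 has {H,Li,Be,B}; column 2 has {B,C} → He.
Cell (r4,c3): row 4 has {Be}; column 3 has {H,He,Li,Be,C} → B.
Cell (r5,c2): row 5 has {H,Be}; column 2 has {He,B,C} → Li.
Cell (r5,c5): row 5 has {H,Li,Be}; column 5 has {H,He,Li,Be,B} → C.
Cell (r6,c1): row 6 has {H,He,Be,B,C}; column 1 has {H,Be} → Li.
Cell (r1,c2): row 1 has {H,C}; column 2 has {He,Li,B,C} → Be.
Cell (r2,c1): row 2 has {H,He,Li,Be,B}; column 1 has {H,Li,Be} → C.
Cell (r4,c1): row 4 has {Be,B}; column 1 has {H,Li,Be,C} → He.
Cell (r4,c2): row 4 has {He,Be,B}; column 2 has {He,Li,Be,B,C} → H.
Cell (r4,c6): row 4 has {H,He,Be,B}; column 6 has {H,Be,C} → Li.
Cell (r5,c4): row 5 has {H,Li,Be,C}; column 4 has {H,Be,B} → He.
Cell (r5,c6): row 5 has {H,He,Li,Be,C}; column 6 has {H,Li,Be,C} → B.
Cell (r1,c1): row 1 has {H,Be,C}; column 1 has {H,He,Li,Be,C} → B.
Cell (r1,c4): row 1 has {H,Be,B,C}; column 4 has {H,He,Be,B} → Li.
Cell (r1,c6): row 1 has {H,Li,Be,B,C}; column 6 has {H,Li,Be,B,C} → He.
Cell (r4,c4): row 4 has {H,He,Li,Be,B}; column 4 has {H,He,Li,Be,B} → C.

B Be C Li H He / C He Li H B Be / Be C He B Li H / He H B C Be Li / H Li Be He C B / Li B H Be He C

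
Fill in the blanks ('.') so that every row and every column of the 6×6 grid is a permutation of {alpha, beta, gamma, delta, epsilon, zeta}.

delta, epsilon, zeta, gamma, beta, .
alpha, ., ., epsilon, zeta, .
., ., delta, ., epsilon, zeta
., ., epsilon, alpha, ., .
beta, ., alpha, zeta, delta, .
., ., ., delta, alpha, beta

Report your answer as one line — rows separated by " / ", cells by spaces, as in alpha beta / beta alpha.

delta epsilon zeta gamma beta alpha / alpha delta beta epsilon zeta gamma / gamma alpha delta beta epsilon zeta / zeta beta epsilon alpha gamma delta / beta gamma alpha zeta delta epsilon / epsilon zeta gamma delta alpha beta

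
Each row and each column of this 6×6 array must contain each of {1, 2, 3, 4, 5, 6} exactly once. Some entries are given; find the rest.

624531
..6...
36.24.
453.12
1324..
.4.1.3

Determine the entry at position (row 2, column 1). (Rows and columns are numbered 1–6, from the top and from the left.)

5

row 2 has {6}; column 2 has {2,3,4,5,6} — only 1 is left for (r2,c2).
row 2 has {1,6}; column 4 has {1,2,4,5} — only 3 is left for (r2,c4).
row 3 has {2,3,4,6}; column 6 has {1,2,3} — only 5 is left for (r3,c6).
row 4 has {1,2,3,4,5}; column 4 has {1,2,3,4,5} — only 6 is left for (r4,c4).
row 5 has {1,2,3,4}; column 6 has {1,2,3,5} — only 6 is left for (r5,c6).
row 6 has {1,3,4}; column 3 has {2,3,4,6} — only 5 is left for (r6,c3).
row 2 has {1,3,6}; column 6 has {1,2,3,5,6} — only 4 is left for (r2,c6).
row 3 has {2,3,4,5,6}; column 3 has {2,3,4,5,6} — only 1 is left for (r3,c3).
row 5 has {1,2,3,4,6}; column 5 has {1,3,4} — only 5 is left for (r5,c5).
row 6 has {1,3,4,5}; column 1 has {1,3,4,6} — only 2 is left for (r6,c1).
row 6 has {1,2,3,4,5}; column 5 has {1,3,4,5} — only 6 is left for (r6,c5).
row 2 has {1,3,4,6}; column 1 has {1,2,3,4,6} — only 5 is left for (r2,c1).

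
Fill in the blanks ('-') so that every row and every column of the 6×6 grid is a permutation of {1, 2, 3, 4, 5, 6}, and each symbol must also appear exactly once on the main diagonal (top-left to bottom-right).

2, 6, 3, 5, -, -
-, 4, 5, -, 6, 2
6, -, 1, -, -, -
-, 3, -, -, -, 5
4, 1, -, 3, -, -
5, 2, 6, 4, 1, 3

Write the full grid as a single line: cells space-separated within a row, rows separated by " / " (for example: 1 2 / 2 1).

(r1,c5): row 1 has {2,3,5,6}; column 5 has {1,6}, so it must be 4.
(r1,c6): row 1 has {2,3,4,5,6}; column 6 has {2,3,5}, so it must be 1.
(r2,c4): row 2 has {2,4,5,6}; column 4 has {3,4,5}, so it must be 1.
(r3,c2): row 3 has {1,6}; column 2 has {1,2,3,4,6}, so it must be 5.
(r3,c4): row 3 has {1,5,6}; column 4 has {1,3,4,5}, so it must be 2.
(r3,c5): row 3 has {1,2,5,6}; column 5 has {1,4,6}, so it must be 3.
(r3,c6): row 3 has {1,2,3,5,6}; column 6 has {1,2,3,5}, so it must be 4.
(r4,c1): row 4 has {3,5}; column 1 has {2,4,5,6}, so it must be 1.
(r4,c4): row 4 has {1,3,5}; column 4 has {1,2,3,4,5}; the diagonal has {1,2,3,4}, so it must be 6.
(r4,c5): row 4 has {1,3,5,6}; column 5 has {1,3,4,6}, so it must be 2.
(r5,c3): row 5 has {1,3,4}; column 3 has {1,3,5,6}, so it must be 2.
(r5,c5): row 5 has {1,2,3,4}; column 5 has {1,2,3,4,6}; the diagonal has {1,2,3,4,6}, so it must be 5.
(r5,c6): row 5 has {1,2,3,4,5}; column 6 has {1,2,3,4,5}, so it must be 6.
(r2,c1): row 2 has {1,2,4,5,6}; column 1 has {1,2,4,5,6}, so it must be 3.
(r4,c3): row 4 has {1,2,3,5,6}; column 3 has {1,2,3,5,6}, so it must be 4.

2 6 3 5 4 1 / 3 4 5 1 6 2 / 6 5 1 2 3 4 / 1 3 4 6 2 5 / 4 1 2 3 5 6 / 5 2 6 4 1 3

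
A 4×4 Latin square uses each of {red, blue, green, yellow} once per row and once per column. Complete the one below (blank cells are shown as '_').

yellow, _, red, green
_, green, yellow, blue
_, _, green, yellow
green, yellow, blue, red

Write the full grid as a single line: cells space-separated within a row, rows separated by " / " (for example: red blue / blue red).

(r1,c2): row 1 has {red,green,yellow}; column 2 has {green,yellow}, so it must be blue.
(r2,c1): row 2 has {blue,green,yellow}; column 1 has {green,yellow}, so it must be red.
(r3,c1): row 3 has {green,yellow}; column 1 has {red,green,yellow}, so it must be blue.
(r3,c2): row 3 has {blue,green,yellow}; column 2 has {blue,green,yellow}, so it must be red.

yellow blue red green / red green yellow blue / blue red green yellow / green yellow blue red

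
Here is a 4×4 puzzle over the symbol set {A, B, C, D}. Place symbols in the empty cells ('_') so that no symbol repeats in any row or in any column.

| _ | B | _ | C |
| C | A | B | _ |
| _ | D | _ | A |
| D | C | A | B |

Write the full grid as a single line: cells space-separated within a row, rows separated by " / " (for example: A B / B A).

A B D C / C A B D / B D C A / D C A B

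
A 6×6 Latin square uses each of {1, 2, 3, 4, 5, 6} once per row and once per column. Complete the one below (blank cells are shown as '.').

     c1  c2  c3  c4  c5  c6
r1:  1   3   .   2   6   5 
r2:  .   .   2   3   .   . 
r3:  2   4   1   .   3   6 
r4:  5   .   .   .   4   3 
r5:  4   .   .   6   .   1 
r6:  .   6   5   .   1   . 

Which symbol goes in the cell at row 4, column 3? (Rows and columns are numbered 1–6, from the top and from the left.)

(r1,c3): row 1 has {1,2,3,5,6}; column 3 has {1,2,5}, so it must be 4.
(r2,c1): row 2 has {2,3}; column 1 has {1,2,4,5}, so it must be 6.
(r2,c5): row 2 has {2,3,6}; column 5 has {1,3,4,6}, so it must be 5.
(r2,c6): row 2 has {2,3,5,6}; column 6 has {1,3,5,6}, so it must be 4.
(r3,c4): row 3 has {1,2,3,4,6}; column 4 has {2,3,6}, so it must be 5.
(r4,c3): row 4 has {3,4,5}; column 3 has {1,2,4,5}, so it must be 6.

6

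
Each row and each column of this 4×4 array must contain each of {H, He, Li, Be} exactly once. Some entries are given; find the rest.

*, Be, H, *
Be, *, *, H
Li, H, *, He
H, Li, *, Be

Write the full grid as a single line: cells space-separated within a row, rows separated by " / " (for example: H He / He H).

He Be H Li / Be He Li H / Li H Be He / H Li He Be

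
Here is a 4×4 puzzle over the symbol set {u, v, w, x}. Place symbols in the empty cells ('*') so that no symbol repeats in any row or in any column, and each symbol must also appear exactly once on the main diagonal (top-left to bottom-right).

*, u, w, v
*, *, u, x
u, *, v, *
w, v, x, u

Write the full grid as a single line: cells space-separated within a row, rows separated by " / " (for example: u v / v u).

x u w v / v w u x / u x v w / w v x u

Cell (r1,c1): row 1 has {u,v,w}; column 1 has {u,w}; the diagonal has {u,v} → x.
Cell (r2,c1): row 2 has {u,x}; column 1 has {u,w,x} → v.
Cell (r2,c2): row 2 has {u,v,x}; column 2 has {u,v}; the diagonal has {u,v,x} → w.
Cell (r3,c2): row 3 has {u,v}; column 2 has {u,v,w} → x.
Cell (r3,c4): row 3 has {u,v,x}; column 4 has {u,v,x} → w.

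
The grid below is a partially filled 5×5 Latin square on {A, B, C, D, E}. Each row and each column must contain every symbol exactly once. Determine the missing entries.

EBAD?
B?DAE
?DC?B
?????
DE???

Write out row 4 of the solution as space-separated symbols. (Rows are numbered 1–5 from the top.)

(r1,c5): row 1 has {A,B,D,E}; column 5 has {B,E}, so it must be C.
(r2,c2): row 2 has {A,B,D,E}; column 2 has {B,D,E}, so it must be C.
(r3,c1): row 3 has {B,C,D}; column 1 has {B,D,E}, so it must be A.
(r3,c4): row 3 has {A,B,C,D}; column 4 has {A,D}, so it must be E.
(r4,c1): row 4 is empty so far; column 1 has {A,B,D,E}, so it must be C.
(r4,c2): row 4 has {C}; column 2 has {B,C,D,E}, so it must be A.
(r4,c4): row 4 has {A,C}; column 4 has {A,D,E}, so it must be B.
(r4,c5): row 4 has {A,B,C}; column 5 has {B,C,E}, so it must be D.
(r5,c3): row 5 has {D,E}; column 3 has {A,C,D}, so it must be B.
(r5,c4): row 5 has {B,D,E}; column 4 has {A,B,D,E}, so it must be C.
(r5,c5): row 5 has {B,C,D,E}; column 5 has {B,C,D,E}, so it must be A.
(r4,c3): row 4 has {A,B,C,D}; column 3 has {A,B,C,D}, so it must be E.

C A E B D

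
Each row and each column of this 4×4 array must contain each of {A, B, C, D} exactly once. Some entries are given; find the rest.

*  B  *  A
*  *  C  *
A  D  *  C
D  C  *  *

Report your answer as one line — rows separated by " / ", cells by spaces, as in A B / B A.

(r1,c1) = C
(r1,c3) = D
(r2,c1) = B
(r2,c2) = A
(r2,c4) = D
(r3,c3) = B
(r4,c3) = A
(r4,c4) = B

C B D A / B A C D / A D B C / D C A B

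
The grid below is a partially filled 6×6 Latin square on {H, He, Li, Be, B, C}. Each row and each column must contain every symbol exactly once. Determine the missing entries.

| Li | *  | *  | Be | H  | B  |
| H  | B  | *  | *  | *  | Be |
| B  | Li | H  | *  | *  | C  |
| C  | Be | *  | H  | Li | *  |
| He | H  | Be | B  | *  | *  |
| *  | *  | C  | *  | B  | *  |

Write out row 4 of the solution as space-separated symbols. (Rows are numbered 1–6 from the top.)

C Be B H Li He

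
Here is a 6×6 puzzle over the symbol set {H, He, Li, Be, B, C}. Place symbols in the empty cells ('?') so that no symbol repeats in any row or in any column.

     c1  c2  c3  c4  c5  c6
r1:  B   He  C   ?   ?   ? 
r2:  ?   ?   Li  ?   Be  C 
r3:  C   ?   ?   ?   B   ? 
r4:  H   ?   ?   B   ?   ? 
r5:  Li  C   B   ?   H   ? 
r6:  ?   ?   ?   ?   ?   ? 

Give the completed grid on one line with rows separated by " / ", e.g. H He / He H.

(r1,c5) = Li
(r2,c1) = He
(r2,c4) = H
(r6,c1) = Be
(r1,c4) = Be
(r1,c6) = H
(r2,c2) = B
(r5,c4) = He
(r5,c6) = Be
(r3,c4) = Li
(r3,c6) = He
(r4,c6) = Li
(r6,c4) = C
(r6,c5) = He
(r6,c6) = B
(r4,c2) = Be
(r4,c3) = He
(r4,c5) = C
(r6,c3) = H
(r3,c2) = H
(r3,c3) = Be
(r6,c2) = Li

B He C Be Li H / He B Li H Be C / C H Be Li B He / H Be He B C Li / Li C B He H Be / Be Li H C He B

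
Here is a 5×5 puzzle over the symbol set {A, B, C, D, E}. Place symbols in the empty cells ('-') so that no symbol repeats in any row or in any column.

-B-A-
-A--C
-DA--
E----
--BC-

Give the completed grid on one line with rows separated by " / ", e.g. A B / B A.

D B C A E / B A E D C / C D A E B / E C D B A / A E B C D

(r4,c2) = C
(r4,c3) = D
(r4,c4) = B
(r4,c5) = A
(r5,c2) = E
(r5,c5) = D
(r1,c5) = E
(r2,c3) = E
(r2,c4) = D
(r3,c4) = E
(r3,c5) = B
(r5,c1) = A
(r1,c3) = C
(r2,c1) = B
(r3,c1) = C
(r1,c1) = D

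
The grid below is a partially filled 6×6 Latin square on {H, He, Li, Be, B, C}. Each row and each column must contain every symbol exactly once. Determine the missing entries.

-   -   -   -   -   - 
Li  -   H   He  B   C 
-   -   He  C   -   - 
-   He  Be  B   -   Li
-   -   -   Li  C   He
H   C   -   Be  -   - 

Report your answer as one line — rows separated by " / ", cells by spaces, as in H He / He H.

He B C H Li Be / Li Be H He B C / B Li He C Be H / C He Be B H Li / Be H B Li C He / H C Li Be He B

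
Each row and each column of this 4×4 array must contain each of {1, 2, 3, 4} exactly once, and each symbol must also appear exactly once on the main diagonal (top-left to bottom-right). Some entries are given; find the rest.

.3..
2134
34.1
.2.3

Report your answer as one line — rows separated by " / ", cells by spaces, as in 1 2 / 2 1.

4 3 1 2 / 2 1 3 4 / 3 4 2 1 / 1 2 4 3

(r1,c1) = 4
(r1,c4) = 2
(r3,c3) = 2
(r4,c1) = 1
(r4,c3) = 4
(r1,c3) = 1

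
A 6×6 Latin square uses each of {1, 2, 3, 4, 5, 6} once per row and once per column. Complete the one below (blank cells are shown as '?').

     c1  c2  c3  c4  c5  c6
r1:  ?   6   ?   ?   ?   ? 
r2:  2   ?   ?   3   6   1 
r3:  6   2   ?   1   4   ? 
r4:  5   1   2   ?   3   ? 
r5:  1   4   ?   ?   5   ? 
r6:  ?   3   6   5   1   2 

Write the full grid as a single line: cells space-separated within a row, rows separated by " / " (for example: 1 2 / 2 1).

3 6 1 4 2 5 / 2 5 4 3 6 1 / 6 2 5 1 4 3 / 5 1 2 6 3 4 / 1 4 3 2 5 6 / 4 3 6 5 1 2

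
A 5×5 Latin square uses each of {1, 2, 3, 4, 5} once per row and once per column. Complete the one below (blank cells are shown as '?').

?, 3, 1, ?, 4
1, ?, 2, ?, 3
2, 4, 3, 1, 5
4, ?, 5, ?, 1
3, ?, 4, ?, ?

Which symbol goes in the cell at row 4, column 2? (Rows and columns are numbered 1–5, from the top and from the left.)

2

(r1,c1): row 1 has {1,3,4}; column 1 has {1,2,3,4}, so it must be 5.
(r1,c4): row 1 has {1,3,4,5}; column 4 has {1}, so it must be 2.
(r2,c2): row 2 has {1,2,3}; column 2 has {3,4}, so it must be 5.
(r2,c4): row 2 has {1,2,3,5}; column 4 has {1,2}, so it must be 4.
(r4,c2): row 4 has {1,4,5}; column 2 has {3,4,5}, so it must be 2.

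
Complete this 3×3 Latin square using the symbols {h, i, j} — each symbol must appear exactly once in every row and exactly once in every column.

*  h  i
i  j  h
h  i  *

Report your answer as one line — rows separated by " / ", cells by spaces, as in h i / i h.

(r1,c1) = j
(r3,c3) = j

j h i / i j h / h i j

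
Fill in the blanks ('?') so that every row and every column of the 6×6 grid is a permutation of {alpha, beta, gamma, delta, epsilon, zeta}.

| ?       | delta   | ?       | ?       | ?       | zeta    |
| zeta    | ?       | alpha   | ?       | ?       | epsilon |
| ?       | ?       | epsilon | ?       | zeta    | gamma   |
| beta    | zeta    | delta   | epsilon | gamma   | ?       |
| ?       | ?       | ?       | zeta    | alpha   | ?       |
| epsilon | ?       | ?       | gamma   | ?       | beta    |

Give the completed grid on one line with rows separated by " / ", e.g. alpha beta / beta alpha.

alpha delta gamma beta epsilon zeta / zeta gamma alpha delta beta epsilon / delta beta epsilon alpha zeta gamma / beta zeta delta epsilon gamma alpha / gamma epsilon beta zeta alpha delta / epsilon alpha zeta gamma delta beta

At row 4, column 6: row 4 has {beta,gamma,delta,epsilon,zeta}; column 6 has {beta,gamma,epsilon,zeta}; that leaves alpha.
At row 5, column 6: row 5 has {alpha,zeta}; column 6 has {alpha,beta,gamma,epsilon,zeta}; that leaves delta.
At row 6, column 2: row 6 has {beta,gamma,epsilon}; column 2 has {delta,zeta}; that leaves alpha.
At row 6, column 3: row 6 has {alpha,beta,gamma,epsilon}; column 3 has {alpha,delta,epsilon}; that leaves zeta.
At row 6, column 5: row 6 has {alpha,beta,gamma,epsilon,zeta}; column 5 has {alpha,gamma,zeta}; that leaves delta.
At row 2, column 5: row 2 has {alpha,epsilon,zeta}; column 5 has {alpha,gamma,delta,zeta}; that leaves beta.
At row 3, column 2: row 3 has {gamma,epsilon,zeta}; column 2 has {alpha,delta,zeta}; that leaves beta.
At row 5, column 1: row 5 has {alpha,delta,zeta}; column 1 has {beta,epsilon,zeta}; that leaves gamma.
At row 5, column 2: row 5 has {alpha,gamma,delta,zeta}; column 2 has {alpha,beta,delta,zeta}; that leaves epsilon.
At row 5, column 3: row 5 has {alpha,gamma,delta,epsilon,zeta}; column 3 has {alpha,delta,epsilon,zeta}; that leaves beta.
At row 1, column 1: row 1 has {delta,zeta}; column 1 has {beta,gamma,epsilon,zeta}; that leaves alpha.
At row 1, column 3: row 1 has {alpha,delta,zeta}; column 3 has {alpha,beta,delta,epsilon,zeta}; that leaves gamma.
At row 1, column 4: row 1 has {alpha,gamma,delta,zeta}; column 4 has {gamma,epsilon,zeta}; that leaves beta.
At row 1, column 5: row 1 has {alpha,beta,gamma,delta,zeta}; column 5 has {alpha,beta,gamma,delta,zeta}; that leaves epsilon.
At row 2, column 2: row 2 has {alpha,beta,epsilon,zeta}; column 2 has {alpha,beta,delta,epsilon,zeta}; that leaves gamma.
At row 2, column 4: row 2 has {alpha,beta,gamma,epsilon,zeta}; column 4 has {beta,gamma,epsilon,zeta}; that leaves delta.
At row 3, column 1: row 3 has {beta,gamma,epsilon,zeta}; column 1 has {alpha,beta,gamma,epsilon,zeta}; that leaves delta.
At row 3, column 4: row 3 has {beta,gamma,delta,epsilon,zeta}; column 4 has {beta,gamma,delta,epsilon,zeta}; that leaves alpha.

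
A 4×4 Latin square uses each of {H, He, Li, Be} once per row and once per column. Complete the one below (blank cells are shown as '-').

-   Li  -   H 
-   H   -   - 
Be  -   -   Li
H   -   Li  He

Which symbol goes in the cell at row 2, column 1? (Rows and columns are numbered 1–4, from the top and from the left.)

Cell (r1,c1): row 1 has {H,Li}; column 1 has {H,Be} → He.
Cell (r1,c3): row 1 has {H,He,Li}; column 3 has {Li} → Be.
Cell (r2,c1): row 2 has {H}; column 1 has {H,He,Be} → Li.

Li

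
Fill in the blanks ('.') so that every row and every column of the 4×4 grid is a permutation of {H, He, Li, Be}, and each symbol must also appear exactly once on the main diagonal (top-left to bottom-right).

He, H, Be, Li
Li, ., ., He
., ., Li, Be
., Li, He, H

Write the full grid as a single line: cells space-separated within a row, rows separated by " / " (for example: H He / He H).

He H Be Li / Li Be H He / H He Li Be / Be Li He H

Cell (r2,c2): row 2 has {He,Li}; column 2 has {H,Li}; the diagonal has {H,He,Li} → Be.
Cell (r2,c3): row 2 has {He,Li,Be}; column 3 has {He,Li,Be} → H.
Cell (r3,c1): row 3 has {Li,Be}; column 1 has {He,Li} → H.
Cell (r3,c2): row 3 has {H,Li,Be}; column 2 has {H,Li,Be} → He.
Cell (r4,c1): row 4 has {H,He,Li}; column 1 has {H,He,Li} → Be.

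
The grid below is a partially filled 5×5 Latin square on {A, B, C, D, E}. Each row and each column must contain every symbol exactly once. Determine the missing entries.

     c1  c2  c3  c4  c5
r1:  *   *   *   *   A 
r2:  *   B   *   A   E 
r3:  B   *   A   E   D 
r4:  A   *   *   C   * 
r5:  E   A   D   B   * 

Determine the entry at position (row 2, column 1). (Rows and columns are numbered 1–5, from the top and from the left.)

D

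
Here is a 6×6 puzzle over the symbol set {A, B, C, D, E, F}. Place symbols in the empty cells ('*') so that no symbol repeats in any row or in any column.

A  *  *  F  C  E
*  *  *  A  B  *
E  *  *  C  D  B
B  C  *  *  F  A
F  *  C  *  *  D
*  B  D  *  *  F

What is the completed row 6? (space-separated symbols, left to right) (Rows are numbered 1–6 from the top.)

C B D E A F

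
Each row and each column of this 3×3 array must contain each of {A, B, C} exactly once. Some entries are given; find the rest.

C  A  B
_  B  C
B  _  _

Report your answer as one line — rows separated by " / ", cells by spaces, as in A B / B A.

At row 2, column 1: row 2 has {B,C}; column 1 has {B,C}; that leaves A.
At row 3, column 2: row 3 has {B}; column 2 has {A,B}; that leaves C.
At row 3, column 3: row 3 has {B,C}; column 3 has {B,C}; that leaves A.

C A B / A B C / B C A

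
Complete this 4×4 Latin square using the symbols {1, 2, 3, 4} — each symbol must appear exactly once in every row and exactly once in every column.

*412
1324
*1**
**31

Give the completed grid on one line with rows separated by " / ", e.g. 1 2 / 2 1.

3 4 1 2 / 1 3 2 4 / 2 1 4 3 / 4 2 3 1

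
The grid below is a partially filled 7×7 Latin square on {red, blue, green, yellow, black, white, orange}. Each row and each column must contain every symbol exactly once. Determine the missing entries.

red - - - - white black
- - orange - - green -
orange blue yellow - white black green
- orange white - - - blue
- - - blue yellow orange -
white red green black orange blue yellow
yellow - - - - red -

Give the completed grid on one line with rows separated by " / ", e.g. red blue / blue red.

red yellow blue orange green white black / blue white orange yellow black green red / orange blue yellow red white black green / black orange white green red yellow blue / green black red blue yellow orange white / white red green black orange blue yellow / yellow green black white blue red orange

row 1 has {red,black,white}; column 3 has {green,yellow,white,orange} — only blue is left for (r1,c3).
row 1 has {red,blue,black,white}; column 5 has {yellow,white,orange} — only green is left for (r1,c5).
row 3 has {blue,green,yellow,black,white,orange}; column 4 has {blue,black} — only red is left for (r3,c4).
row 4 has {blue,white,orange}; column 6 has {red,blue,green,black,white,orange} — only yellow is left for (r4,c6).
row 7 has {red,yellow}; column 3 has {blue,green,yellow,white,orange} — only black is left for (r7,c3).
row 7 has {red,yellow,black}; column 5 has {green,yellow,white,orange} — only blue is left for (r7,c5).
row 1 has {red,blue,green,black,white}; column 2 has {red,blue,orange} — only yellow is left for (r1,c2).
row 1 has {red,blue,green,yellow,black,white}; column 4 has {red,blue,black} — only orange is left for (r1,c4).
row 4 has {blue,yellow,white,orange}; column 4 has {red,blue,black,orange} — only green is left for (r4,c4).
row 5 has {blue,yellow,orange}; column 3 has {blue,green,yellow,black,white,orange} — only red is left for (r5,c3).
row 5 has {red,blue,yellow,orange}; column 7 has {blue,green,yellow,black} — only white is left for (r5,c7).
row 7 has {red,blue,yellow,black}; column 4 has {red,blue,green,black,orange} — only white is left for (r7,c4).
row 7 has {red,blue,yellow,black,white}; column 7 has {blue,green,yellow,black,white} — only orange is left for (r7,c7).
row 2 has {green,orange}; column 4 has {red,blue,green,black,white,orange} — only yellow is left for (r2,c4).
row 2 has {green,yellow,orange}; column 7 has {blue,green,yellow,black,white,orange} — only red is left for (r2,c7).
row 4 has {blue,green,yellow,white,orange}; column 1 has {red,yellow,white,orange} — only black is left for (r4,c1).
row 4 has {blue,green,yellow,black,white,orange}; column 5 has {blue,green,yellow,white,orange} — only red is left for (r4,c5).
row 5 has {red,blue,yellow,white,orange}; column 1 has {red,yellow,black,white,orange} — only green is left for (r5,c1).
row 5 has {red,blue,green,yellow,white,orange}; column 2 has {red,blue,yellow,orange} — only black is left for (r5,c2).
row 7 has {red,blue,yellow,black,white,orange}; column 2 has {red,blue,yellow,black,orange} — only green is left for (r7,c2).
row 2 has {red,green,yellow,orange}; column 1 has {red,green,yellow,black,white,orange} — only blue is left for (r2,c1).
row 2 has {red,blue,green,yellow,orange}; column 2 has {red,blue,green,yellow,black,orange} — only white is left for (r2,c2).
row 2 has {red,blue,green,yellow,white,orange}; column 5 has {red,blue,green,yellow,white,orange} — only black is left for (r2,c5).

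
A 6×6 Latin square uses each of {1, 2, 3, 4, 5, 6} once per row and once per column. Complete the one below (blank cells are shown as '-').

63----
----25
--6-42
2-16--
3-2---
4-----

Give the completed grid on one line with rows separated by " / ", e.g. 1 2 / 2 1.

6 3 4 2 5 1 / 1 6 3 4 2 5 / 5 1 6 3 4 2 / 2 5 1 6 3 4 / 3 4 2 5 1 6 / 4 2 5 1 6 3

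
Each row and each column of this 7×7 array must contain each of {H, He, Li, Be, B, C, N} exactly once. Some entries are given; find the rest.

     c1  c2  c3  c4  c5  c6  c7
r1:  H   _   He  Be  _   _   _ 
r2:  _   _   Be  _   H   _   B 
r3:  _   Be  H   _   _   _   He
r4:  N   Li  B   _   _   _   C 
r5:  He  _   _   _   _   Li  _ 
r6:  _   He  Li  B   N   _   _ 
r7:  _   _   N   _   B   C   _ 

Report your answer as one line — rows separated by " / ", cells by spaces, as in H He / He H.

H C He Be Li B N / Li N Be C H He B / B Be H Li C N He / N Li B H He Be C / He B C N Be Li H / C He Li B N H Be / Be H N He B C Li

Cell (r5,c3): row 5 has {He,Li}; column 3 has {H,He,Li,Be,B,N} → C.
Cell (r5,c5): row 5 has {He,Li,C}; column 5 has {H,B,N} → Be.
Cell (r7,c2): row 7 has {B,C,N}; column 2 has {He,Li,Be} → H.
Cell (r4,c5): row 4 has {Li,B,C,N}; column 5 has {H,Be,B,N} → He.
Cell (r4,c4): row 4 has {He,Li,B,C,N}; column 4 has {Be,B} → H.
Cell (r4,c6): row 4 has {H,He,Li,B,C,N}; column 6 has {Li,C} → Be.
Cell (r5,c4): row 5 has {He,Li,Be,C}; column 4 has {H,Be,B} → N.
Cell (r5,c7): row 5 has {He,Li,Be,C,N}; column 7 has {He,B,C} → H.
Cell (r6,c6): row 6 has {He,Li,B,N}; column 6 has {Li,Be,C} → H.
Cell (r6,c7): row 6 has {H,He,Li,B,N}; column 7 has {H,He,B,C} → Be.
Cell (r7,c7): row 7 has {H,B,C,N}; column 7 has {H,He,Be,B,C} → Li.
Cell (r1,c7): row 1 has {H,He,Be}; column 7 has {H,He,Li,Be,B,C} → N.
Cell (r5,c2): row 5 has {H,He,Li,Be,C,N}; column 2 has {H,He,Li,Be} → B.
Cell (r6,c1): row 6 has {H,He,Li,Be,B,N}; column 1 has {H,He,N} → C.
Cell (r7,c1): row 7 has {H,Li,B,C,N}; column 1 has {H,He,C,N} → Be.
Cell (r7,c4): row 7 has {H,Li,Be,B,C,N}; column 4 has {H,Be,B,N} → He.
Cell (r1,c2): row 1 has {H,He,Be,N}; column 2 has {H,He,Li,Be,B} → C.
Cell (r1,c5): row 1 has {H,He,Be,C,N}; column 5 has {H,He,Be,B,N} → Li.
Cell (r1,c6): row 1 has {H,He,Li,Be,C,N}; column 6 has {H,Li,Be,C} → B.
Cell (r2,c1): row 2 has {H,Be,B}; column 1 has {H,He,Be,C,N} → Li.
Cell (r2,c2): row 2 has {H,Li,Be,B}; column 2 has {H,He,Li,Be,B,C} → N.
Cell (r2,c4): row 2 has {H,Li,Be,B,N}; column 4 has {H,He,Be,B,N} → C.
Cell (r2,c6): row 2 has {H,Li,Be,B,C,N}; column 6 has {H,Li,Be,B,C} → He.
Cell (r3,c1): row 3 has {H,He,Be}; column 1 has {H,He,Li,Be,C,N} → B.
Cell (r3,c4): row 3 has {H,He,Be,B}; column 4 has {H,He,Be,B,C,N} → Li.
Cell (r3,c5): row 3 has {H,He,Li,Be,B}; column 5 has {H,He,Li,Be,B,N} → C.
Cell (r3,c6): row 3 has {H,He,Li,Be,B,C}; column 6 has {H,He,Li,Be,B,C} → N.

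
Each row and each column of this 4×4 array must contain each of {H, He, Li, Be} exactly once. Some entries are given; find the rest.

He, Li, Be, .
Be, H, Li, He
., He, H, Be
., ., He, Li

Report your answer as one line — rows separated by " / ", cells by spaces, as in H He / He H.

He Li Be H / Be H Li He / Li He H Be / H Be He Li

(r1,c4) = H
(r3,c1) = Li
(r4,c1) = H
(r4,c2) = Be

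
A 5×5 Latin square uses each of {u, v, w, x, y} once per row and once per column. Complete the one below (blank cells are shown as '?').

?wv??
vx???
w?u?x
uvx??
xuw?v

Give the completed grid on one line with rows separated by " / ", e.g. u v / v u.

(r1,c1) = y
(r1,c5) = u
(r2,c3) = y
(r2,c5) = w
(r3,c2) = y
(r3,c4) = v
(r4,c5) = y
(r5,c4) = y
(r1,c4) = x
(r2,c4) = u
(r4,c4) = w

y w v x u / v x y u w / w y u v x / u v x w y / x u w y v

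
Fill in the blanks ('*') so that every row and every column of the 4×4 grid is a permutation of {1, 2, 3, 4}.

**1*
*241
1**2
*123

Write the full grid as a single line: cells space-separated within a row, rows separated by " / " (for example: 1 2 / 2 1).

2 3 1 4 / 3 2 4 1 / 1 4 3 2 / 4 1 2 3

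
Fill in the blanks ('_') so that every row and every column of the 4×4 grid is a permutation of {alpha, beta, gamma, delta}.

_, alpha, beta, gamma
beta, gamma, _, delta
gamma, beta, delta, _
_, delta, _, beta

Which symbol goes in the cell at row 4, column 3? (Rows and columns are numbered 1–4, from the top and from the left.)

gamma

row 1 has {alpha,beta,gamma}; column 1 has {beta,gamma} — only delta is left for (r1,c1).
row 2 has {beta,gamma,delta}; column 3 has {beta,delta} — only alpha is left for (r2,c3).
row 3 has {beta,gamma,delta}; column 4 has {beta,gamma,delta} — only alpha is left for (r3,c4).
row 4 has {beta,delta}; column 1 has {beta,gamma,delta} — only alpha is left for (r4,c1).
row 4 has {alpha,beta,delta}; column 3 has {alpha,beta,delta} — only gamma is left for (r4,c3).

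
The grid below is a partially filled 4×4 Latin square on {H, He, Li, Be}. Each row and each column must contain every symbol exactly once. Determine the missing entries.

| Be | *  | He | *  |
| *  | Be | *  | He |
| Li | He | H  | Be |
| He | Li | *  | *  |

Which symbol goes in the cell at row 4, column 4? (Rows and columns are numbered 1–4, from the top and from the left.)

H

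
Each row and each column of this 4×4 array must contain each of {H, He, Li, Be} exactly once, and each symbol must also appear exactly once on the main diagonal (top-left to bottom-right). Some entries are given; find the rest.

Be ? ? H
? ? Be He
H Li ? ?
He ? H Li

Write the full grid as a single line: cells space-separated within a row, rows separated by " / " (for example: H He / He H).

row 1 has {H,Be}; column 2 has {Li} — only He is left for (r1,c2).
row 1 has {H,He,Be}; column 3 has {H,Be} — only Li is left for (r1,c3).
row 2 has {He,Be}; column 1 has {H,He,Be} — only Li is left for (r2,c1).
row 2 has {He,Li,Be}; column 2 has {He,Li}; the diagonal has {Li,Be} — only H is left for (r2,c2).
row 3 has {H,Li}; column 3 has {H,Li,Be}; the diagonal has {H,Li,Be} — only He is left for (r3,c3).
row 3 has {H,He,Li}; column 4 has {H,He,Li} — only Be is left for (r3,c4).
row 4 has {H,He,Li}; column 2 has {H,He,Li} — only Be is left for (r4,c2).

Be He Li H / Li H Be He / H Li He Be / He Be H Li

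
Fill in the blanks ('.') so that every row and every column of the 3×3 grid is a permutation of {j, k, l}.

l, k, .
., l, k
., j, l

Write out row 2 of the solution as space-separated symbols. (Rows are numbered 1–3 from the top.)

j l k

(r1,c3) = j
(r2,c1) = j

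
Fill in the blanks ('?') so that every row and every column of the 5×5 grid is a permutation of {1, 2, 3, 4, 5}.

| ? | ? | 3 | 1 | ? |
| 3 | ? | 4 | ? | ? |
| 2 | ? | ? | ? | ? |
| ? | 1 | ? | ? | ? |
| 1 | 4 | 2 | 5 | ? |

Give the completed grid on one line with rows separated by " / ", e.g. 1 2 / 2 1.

5 2 3 1 4 / 3 5 4 2 1 / 2 3 1 4 5 / 4 1 5 3 2 / 1 4 2 5 3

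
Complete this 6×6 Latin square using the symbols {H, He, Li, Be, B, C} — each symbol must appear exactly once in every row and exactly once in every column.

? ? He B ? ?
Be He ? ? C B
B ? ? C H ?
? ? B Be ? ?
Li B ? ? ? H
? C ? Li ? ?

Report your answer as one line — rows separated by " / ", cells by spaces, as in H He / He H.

H Be He B Li C / Be He Li H C B / B Li Be C H He / C H B Be He Li / Li B C He Be H / He C H Li B Be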